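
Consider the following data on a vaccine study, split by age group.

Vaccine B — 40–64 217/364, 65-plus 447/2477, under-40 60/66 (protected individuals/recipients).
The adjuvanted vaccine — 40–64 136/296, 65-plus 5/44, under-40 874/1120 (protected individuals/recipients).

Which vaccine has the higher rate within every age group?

40–64: Vaccine B 217/364 = 59.6%, the adjuvanted vaccine 136/296 = 45.9% → Vaccine B
65-plus: Vaccine B 447/2477 = 18.0%, the adjuvanted vaccine 5/44 = 11.4% → Vaccine B
Under-40: Vaccine B 60/66 = 90.9%, the adjuvanted vaccine 874/1120 = 78.0% → Vaccine B
Vaccine B has the higher rate in all 3 groups.

Vaccine B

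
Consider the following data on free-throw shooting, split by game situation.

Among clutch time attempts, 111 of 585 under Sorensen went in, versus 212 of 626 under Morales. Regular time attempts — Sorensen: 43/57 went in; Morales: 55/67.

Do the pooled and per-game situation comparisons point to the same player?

Yes

Clutch time: Sorensen 111/585 = 19.0%, Morales 212/626 = 33.9% → Morales
Regular time: Sorensen 43/57 = 75.4%, Morales 55/67 = 82.1% → Morales
Overall: Sorensen 154/642 = 24.0%, Morales 267/693 = 38.5% → Morales
Morales wins overall and in every game group — no reversal.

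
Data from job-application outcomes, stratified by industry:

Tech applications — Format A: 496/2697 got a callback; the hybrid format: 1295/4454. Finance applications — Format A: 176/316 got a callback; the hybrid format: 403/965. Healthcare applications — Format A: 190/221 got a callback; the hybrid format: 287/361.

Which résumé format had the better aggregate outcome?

Tech: Format A 496/2697 = 18.4%, the hybrid format 1295/4454 = 29.1% → the hybrid format
Finance: Format A 176/316 = 55.7%, the hybrid format 403/965 = 41.8% → Format A
Healthcare: Format A 190/221 = 86.0%, the hybrid format 287/361 = 79.5% → Format A
Overall: Format A 862/3234 = 26.7%, the hybrid format 1985/5780 = 34.3% → the hybrid format
(Neither sweeps every industry group, but the hybrid format has the higher pooled rate.)

the hybrid format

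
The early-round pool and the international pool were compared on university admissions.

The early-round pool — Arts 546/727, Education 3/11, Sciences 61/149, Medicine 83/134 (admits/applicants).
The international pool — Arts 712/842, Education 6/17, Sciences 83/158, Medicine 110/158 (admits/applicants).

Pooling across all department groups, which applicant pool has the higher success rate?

the international pool

Arts: the early-round pool 546/727 = 75.1%, the international pool 712/842 = 84.6% → the international pool
Education: the early-round pool 3/11 = 27.3%, the international pool 6/17 = 35.3% → the international pool
Sciences: the early-round pool 61/149 = 40.9%, the international pool 83/158 = 52.5% → the international pool
Medicine: the early-round pool 83/134 = 61.9%, the international pool 110/158 = 69.6% → the international pool
Overall: the early-round pool 693/1021 = 67.9%, the international pool 911/1175 = 77.5% → the international pool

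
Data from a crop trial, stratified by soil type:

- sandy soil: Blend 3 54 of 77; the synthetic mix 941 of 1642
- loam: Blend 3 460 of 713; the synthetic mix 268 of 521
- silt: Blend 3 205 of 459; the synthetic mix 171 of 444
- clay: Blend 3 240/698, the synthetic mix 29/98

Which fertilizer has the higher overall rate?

Sandy soil: Blend 3 54/77 = 70.1%, the synthetic mix 941/1642 = 57.3% → Blend 3
Loam: Blend 3 460/713 = 64.5%, the synthetic mix 268/521 = 51.4% → Blend 3
Silt: Blend 3 205/459 = 44.7%, the synthetic mix 171/444 = 38.5% → Blend 3
Clay: Blend 3 240/698 = 34.4%, the synthetic mix 29/98 = 29.6% → Blend 3
Overall: Blend 3 959/1947 = 49.3%, the synthetic mix 1409/2705 = 52.1% → the synthetic mix
(Blend 3 wins every soil group but the synthetic mix wins overall — Blend 3's plots skew toward the low-rate clay group.)

the synthetic mix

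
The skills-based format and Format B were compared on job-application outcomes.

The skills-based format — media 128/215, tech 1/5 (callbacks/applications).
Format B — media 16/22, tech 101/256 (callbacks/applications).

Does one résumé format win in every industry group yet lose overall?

Yes

Media: the skills-based format 128/215 = 59.5%, Format B 16/22 = 72.7% → Format B
Tech: the skills-based format 1/5 = 20.0%, Format B 101/256 = 39.5% → Format B
Overall: the skills-based format 129/220 = 58.6%, Format B 117/278 = 42.1% → the skills-based format
Format B wins each industry group but the skills-based format wins overall — the comparison reverses. Format B's applications skew toward tech, which has a lower base rate.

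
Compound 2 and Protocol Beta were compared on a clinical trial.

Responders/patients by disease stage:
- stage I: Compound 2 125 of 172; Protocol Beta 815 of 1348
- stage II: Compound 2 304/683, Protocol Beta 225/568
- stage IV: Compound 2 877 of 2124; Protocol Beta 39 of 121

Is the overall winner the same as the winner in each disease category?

No

Stage I: Compound 2 125/172 = 72.7%, Protocol Beta 815/1348 = 60.5% → Compound 2
Stage II: Compound 2 304/683 = 44.5%, Protocol Beta 225/568 = 39.6% → Compound 2
Stage IV: Compound 2 877/2124 = 41.3%, Protocol Beta 39/121 = 32.2% → Compound 2
Overall: Compound 2 1306/2979 = 43.8%, Protocol Beta 1079/2037 = 53.0% → Protocol Beta
Compound 2 wins each disease group but Protocol Beta wins overall — the comparison reverses. Compound 2's patients skew toward stage IV, which has a lower base rate.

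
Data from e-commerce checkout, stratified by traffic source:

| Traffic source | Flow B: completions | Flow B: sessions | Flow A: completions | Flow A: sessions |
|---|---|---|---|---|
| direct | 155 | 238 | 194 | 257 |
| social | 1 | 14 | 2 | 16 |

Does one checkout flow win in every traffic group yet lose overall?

Direct: Flow B 155/238 = 65.1%, Flow A 194/257 = 75.5% → Flow A
Social: Flow B 1/14 = 7.1%, Flow A 2/16 = 12.5% → Flow A
Overall: Flow B 156/252 = 61.9%, Flow A 196/273 = 71.8% → Flow A
Flow A wins overall and in every traffic group — no reversal.

No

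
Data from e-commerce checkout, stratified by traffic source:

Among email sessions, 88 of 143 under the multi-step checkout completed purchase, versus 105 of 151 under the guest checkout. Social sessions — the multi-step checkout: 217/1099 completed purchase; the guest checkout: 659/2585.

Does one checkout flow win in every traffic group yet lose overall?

No

Email: the multi-step checkout 88/143 = 61.5%, the guest checkout 105/151 = 69.5% → the guest checkout
Social: the multi-step checkout 217/1099 = 19.7%, the guest checkout 659/2585 = 25.5% → the guest checkout
Overall: the multi-step checkout 305/1242 = 24.6%, the guest checkout 764/2736 = 27.9% → the guest checkout
The guest checkout wins overall and in every traffic group — no reversal.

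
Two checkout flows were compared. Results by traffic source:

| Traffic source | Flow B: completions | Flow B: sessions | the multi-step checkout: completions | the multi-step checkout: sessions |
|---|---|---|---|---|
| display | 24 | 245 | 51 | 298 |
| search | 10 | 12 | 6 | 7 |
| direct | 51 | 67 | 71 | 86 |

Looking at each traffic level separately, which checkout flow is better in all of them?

the multi-step checkout

Display: Flow B 24/245 = 9.8%, the multi-step checkout 51/298 = 17.1% → the multi-step checkout
Search: Flow B 10/12 = 83.3%, the multi-step checkout 6/7 = 85.7% → the multi-step checkout
Direct: Flow B 51/67 = 76.1%, the multi-step checkout 71/86 = 82.6% → the multi-step checkout
The multi-step checkout has the higher rate in all 3 groups.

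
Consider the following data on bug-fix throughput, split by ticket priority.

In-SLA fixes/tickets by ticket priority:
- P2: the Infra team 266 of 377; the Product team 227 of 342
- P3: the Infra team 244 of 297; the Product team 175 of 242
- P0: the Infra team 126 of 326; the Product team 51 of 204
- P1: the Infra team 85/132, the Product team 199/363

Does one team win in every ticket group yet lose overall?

P2: the Infra team 266/377 = 70.6%, the Product team 227/342 = 66.4% → the Infra team
P3: the Infra team 244/297 = 82.2%, the Product team 175/242 = 72.3% → the Infra team
P0: the Infra team 126/326 = 38.7%, the Product team 51/204 = 25.0% → the Infra team
P1: the Infra team 85/132 = 64.4%, the Product team 199/363 = 54.8% → the Infra team
Overall: the Infra team 721/1132 = 63.7%, the Product team 652/1151 = 56.6% → the Infra team
The Infra team wins overall and in every ticket group — no reversal.

No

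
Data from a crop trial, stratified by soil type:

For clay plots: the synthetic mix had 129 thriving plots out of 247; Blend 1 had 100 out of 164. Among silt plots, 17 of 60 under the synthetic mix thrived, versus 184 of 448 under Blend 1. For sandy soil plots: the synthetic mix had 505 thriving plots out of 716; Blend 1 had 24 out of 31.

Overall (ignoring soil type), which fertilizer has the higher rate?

Clay: the synthetic mix 129/247 = 52.2%, Blend 1 100/164 = 61.0% → Blend 1
Silt: the synthetic mix 17/60 = 28.3%, Blend 1 184/448 = 41.1% → Blend 1
Sandy soil: the synthetic mix 505/716 = 70.5%, Blend 1 24/31 = 77.4% → Blend 1
Overall: the synthetic mix 651/1023 = 63.6%, Blend 1 308/643 = 47.9% → the synthetic mix
(Blend 1 wins every soil group but the synthetic mix wins overall — Blend 1's plots skew toward the low-rate silt group.)

the synthetic mix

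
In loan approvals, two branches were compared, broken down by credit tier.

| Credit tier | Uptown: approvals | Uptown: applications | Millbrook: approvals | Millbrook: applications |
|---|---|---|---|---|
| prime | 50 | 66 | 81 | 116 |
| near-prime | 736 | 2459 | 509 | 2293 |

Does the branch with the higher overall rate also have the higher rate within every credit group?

Prime: Uptown 50/66 = 75.8%, Millbrook 81/116 = 69.8% → Uptown
Near-prime: Uptown 736/2459 = 29.9%, Millbrook 509/2293 = 22.2% → Uptown
Overall: Uptown 786/2525 = 31.1%, Millbrook 590/2409 = 24.5% → Uptown
Uptown wins overall and in every credit group — no reversal.

Yes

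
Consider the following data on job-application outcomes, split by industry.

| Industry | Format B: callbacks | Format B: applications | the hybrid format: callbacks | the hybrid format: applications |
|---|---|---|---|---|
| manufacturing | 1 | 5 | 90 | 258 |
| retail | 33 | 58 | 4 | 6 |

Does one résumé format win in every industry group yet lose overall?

Manufacturing: Format B 1/5 = 20.0%, the hybrid format 90/258 = 34.9% → the hybrid format
Retail: Format B 33/58 = 56.9%, the hybrid format 4/6 = 66.7% → the hybrid format
Overall: Format B 34/63 = 54.0%, the hybrid format 94/264 = 35.6% → Format B
The hybrid format wins each industry group but Format B wins overall — the comparison reverses. The hybrid format's applications skew toward manufacturing, which has a lower base rate.

Yes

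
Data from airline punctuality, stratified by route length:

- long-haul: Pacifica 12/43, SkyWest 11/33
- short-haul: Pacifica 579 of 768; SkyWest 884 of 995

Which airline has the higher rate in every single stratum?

SkyWest

Long-haul: Pacifica 12/43 = 27.9%, SkyWest 11/33 = 33.3% → SkyWest
Short-haul: Pacifica 579/768 = 75.4%, SkyWest 884/995 = 88.8% → SkyWest
SkyWest has the higher rate in both groups.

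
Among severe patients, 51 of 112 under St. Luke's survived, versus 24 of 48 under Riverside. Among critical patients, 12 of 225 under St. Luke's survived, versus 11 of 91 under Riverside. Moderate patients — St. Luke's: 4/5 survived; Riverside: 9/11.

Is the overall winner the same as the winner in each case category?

Yes

Severe: St. Luke's 51/112 = 45.5%, Riverside 24/48 = 50.0% → Riverside
Critical: St. Luke's 12/225 = 5.3%, Riverside 11/91 = 12.1% → Riverside
Moderate: St. Luke's 4/5 = 80.0%, Riverside 9/11 = 81.8% → Riverside
Overall: St. Luke's 67/342 = 19.6%, Riverside 44/150 = 29.3% → Riverside
Riverside wins overall and in every case group — no reversal.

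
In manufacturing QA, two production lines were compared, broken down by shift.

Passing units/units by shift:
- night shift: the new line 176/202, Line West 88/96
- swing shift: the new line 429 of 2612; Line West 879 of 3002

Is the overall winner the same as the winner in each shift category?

Night shift: the new line 176/202 = 87.1%, Line West 88/96 = 91.7% → Line West
Swing shift: the new line 429/2612 = 16.4%, Line West 879/3002 = 29.3% → Line West
Overall: the new line 605/2814 = 21.5%, Line West 967/3098 = 31.2% → Line West
Line West wins overall and in every shift group — no reversal.

Yes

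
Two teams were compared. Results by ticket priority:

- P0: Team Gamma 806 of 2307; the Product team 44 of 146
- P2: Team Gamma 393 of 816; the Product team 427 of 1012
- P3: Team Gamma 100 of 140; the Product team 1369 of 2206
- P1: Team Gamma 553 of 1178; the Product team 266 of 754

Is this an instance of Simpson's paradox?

Yes

P0: Team Gamma 806/2307 = 34.9%, the Product team 44/146 = 30.1% → Team Gamma
P2: Team Gamma 393/816 = 48.2%, the Product team 427/1012 = 42.2% → Team Gamma
P3: Team Gamma 100/140 = 71.4%, the Product team 1369/2206 = 62.1% → Team Gamma
P1: Team Gamma 553/1178 = 46.9%, the Product team 266/754 = 35.3% → Team Gamma
Overall: Team Gamma 1852/4441 = 41.7%, the Product team 2106/4118 = 51.1% → the Product team
Team Gamma wins each ticket group but the Product team wins overall — the comparison reverses. Team Gamma's tickets skew toward P0, which has a lower base rate.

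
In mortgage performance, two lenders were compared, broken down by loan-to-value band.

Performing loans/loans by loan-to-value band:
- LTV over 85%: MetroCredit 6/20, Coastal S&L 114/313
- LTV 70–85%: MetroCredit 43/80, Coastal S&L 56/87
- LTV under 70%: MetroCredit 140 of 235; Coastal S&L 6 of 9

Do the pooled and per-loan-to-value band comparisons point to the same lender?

LTV over 85%: MetroCredit 6/20 = 30.0%, Coastal S&L 114/313 = 36.4% → Coastal S&L
LTV 70–85%: MetroCredit 43/80 = 53.8%, Coastal S&L 56/87 = 64.4% → Coastal S&L
LTV under 70%: MetroCredit 140/235 = 59.6%, Coastal S&L 6/9 = 66.7% → Coastal S&L
Overall: MetroCredit 189/335 = 56.4%, Coastal S&L 176/409 = 43.0% → MetroCredit
Coastal S&L wins each loan-to-value group but MetroCredit wins overall — the comparison reverses. Coastal S&L's loans skew toward LTV over 85%, which has a lower base rate.

No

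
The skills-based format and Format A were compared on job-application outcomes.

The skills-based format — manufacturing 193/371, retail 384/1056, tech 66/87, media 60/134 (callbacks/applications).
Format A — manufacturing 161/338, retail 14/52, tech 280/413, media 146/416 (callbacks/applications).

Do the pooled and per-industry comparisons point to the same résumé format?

Manufacturing: the skills-based format 193/371 = 52.0%, Format A 161/338 = 47.6% → the skills-based format
Retail: the skills-based format 384/1056 = 36.4%, Format A 14/52 = 26.9% → the skills-based format
Tech: the skills-based format 66/87 = 75.9%, Format A 280/413 = 67.8% → the skills-based format
Media: the skills-based format 60/134 = 44.8%, Format A 146/416 = 35.1% → the skills-based format
Overall: the skills-based format 703/1648 = 42.7%, Format A 601/1219 = 49.3% → Format A
The skills-based format wins each industry group but Format A wins overall — the comparison reverses. The skills-based format's applications skew toward retail, which has a lower base rate.

No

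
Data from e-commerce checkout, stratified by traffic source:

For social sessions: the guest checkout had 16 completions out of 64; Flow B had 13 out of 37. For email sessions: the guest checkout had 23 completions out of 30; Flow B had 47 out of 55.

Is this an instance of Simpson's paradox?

No

Social: the guest checkout 16/64 = 25.0%, Flow B 13/37 = 35.1% → Flow B
Email: the guest checkout 23/30 = 76.7%, Flow B 47/55 = 85.5% → Flow B
Overall: the guest checkout 39/94 = 41.5%, Flow B 60/92 = 65.2% → Flow B
Flow B wins overall and in every traffic group — no reversal.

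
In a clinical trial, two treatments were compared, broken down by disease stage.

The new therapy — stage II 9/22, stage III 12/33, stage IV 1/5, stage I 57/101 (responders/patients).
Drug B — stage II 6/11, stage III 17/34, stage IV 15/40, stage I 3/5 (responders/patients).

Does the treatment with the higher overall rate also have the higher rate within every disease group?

No

Stage II: the new therapy 9/22 = 40.9%, Drug B 6/11 = 54.5% → Drug B
Stage III: the new therapy 12/33 = 36.4%, Drug B 17/34 = 50.0% → Drug B
Stage IV: the new therapy 1/5 = 20.0%, Drug B 15/40 = 37.5% → Drug B
Stage I: the new therapy 57/101 = 56.4%, Drug B 3/5 = 60.0% → Drug B
Overall: the new therapy 79/161 = 49.1%, Drug B 41/90 = 45.6% → the new therapy
Drug B wins each disease group but the new therapy wins overall — the comparison reverses. Drug B's patients skew toward stage IV, which has a lower base rate.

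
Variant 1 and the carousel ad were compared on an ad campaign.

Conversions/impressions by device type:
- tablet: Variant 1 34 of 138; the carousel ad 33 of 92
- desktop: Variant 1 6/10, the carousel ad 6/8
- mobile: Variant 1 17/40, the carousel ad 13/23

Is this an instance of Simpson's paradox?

Tablet: Variant 1 34/138 = 24.6%, the carousel ad 33/92 = 35.9% → the carousel ad
Desktop: Variant 1 6/10 = 60.0%, the carousel ad 6/8 = 75.0% → the carousel ad
Mobile: Variant 1 17/40 = 42.5%, the carousel ad 13/23 = 56.5% → the carousel ad
Overall: Variant 1 57/188 = 30.3%, the carousel ad 52/123 = 42.3% → the carousel ad
The carousel ad wins overall and in every device group — no reversal.

No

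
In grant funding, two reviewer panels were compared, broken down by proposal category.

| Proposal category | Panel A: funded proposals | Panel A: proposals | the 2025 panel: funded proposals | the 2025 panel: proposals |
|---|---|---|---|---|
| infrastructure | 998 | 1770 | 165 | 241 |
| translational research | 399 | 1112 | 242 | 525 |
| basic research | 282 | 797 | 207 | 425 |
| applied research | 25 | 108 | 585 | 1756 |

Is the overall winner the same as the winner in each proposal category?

Infrastructure: Panel A 998/1770 = 56.4%, the 2025 panel 165/241 = 68.5% → the 2025 panel
Translational research: Panel A 399/1112 = 35.9%, the 2025 panel 242/525 = 46.1% → the 2025 panel
Basic research: Panel A 282/797 = 35.4%, the 2025 panel 207/425 = 48.7% → the 2025 panel
Applied research: Panel A 25/108 = 23.1%, the 2025 panel 585/1756 = 33.3% → the 2025 panel
Overall: Panel A 1704/3787 = 45.0%, the 2025 panel 1199/2947 = 40.7% → Panel A
The 2025 panel wins each proposal group but Panel A wins overall — the comparison reverses. The 2025 panel's proposals skew toward applied research, which has a lower base rate.

No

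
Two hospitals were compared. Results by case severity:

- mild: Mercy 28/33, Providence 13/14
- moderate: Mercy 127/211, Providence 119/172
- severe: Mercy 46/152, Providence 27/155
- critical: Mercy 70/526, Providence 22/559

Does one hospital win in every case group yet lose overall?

Mild: Mercy 28/33 = 84.8%, Providence 13/14 = 92.9% → Providence
Moderate: Mercy 127/211 = 60.2%, Providence 119/172 = 69.2% → Providence
Severe: Mercy 46/152 = 30.3%, Providence 27/155 = 17.4% → Mercy
Critical: Mercy 70/526 = 13.3%, Providence 22/559 = 3.9% → Mercy
Overall: Mercy 271/922 = 29.4%, Providence 181/900 = 20.1% → Mercy
Neither sweeps: Mercy wins 2 of 4 groups, Providence wins 2. Mercy wins overall but not every group — no Simpson reversal.

No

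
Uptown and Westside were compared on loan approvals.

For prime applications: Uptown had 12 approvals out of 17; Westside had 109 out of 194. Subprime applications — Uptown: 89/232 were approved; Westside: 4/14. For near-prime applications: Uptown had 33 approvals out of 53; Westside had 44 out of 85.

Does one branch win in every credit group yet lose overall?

Yes

Prime: Uptown 12/17 = 70.6%, Westside 109/194 = 56.2% → Uptown
Subprime: Uptown 89/232 = 38.4%, Westside 4/14 = 28.6% → Uptown
Near-prime: Uptown 33/53 = 62.3%, Westside 44/85 = 51.8% → Uptown
Overall: Uptown 134/302 = 44.4%, Westside 157/293 = 53.6% → Westside
Uptown wins each credit group but Westside wins overall — the comparison reverses. Uptown's applications skew toward subprime, which has a lower base rate.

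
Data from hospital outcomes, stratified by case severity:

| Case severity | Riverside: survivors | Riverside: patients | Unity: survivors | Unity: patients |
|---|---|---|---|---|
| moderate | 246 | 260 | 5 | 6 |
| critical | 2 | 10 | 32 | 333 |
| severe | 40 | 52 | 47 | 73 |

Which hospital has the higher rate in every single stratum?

Riverside

Moderate: Riverside 246/260 = 94.6%, Unity 5/6 = 83.3% → Riverside
Critical: Riverside 2/10 = 20.0%, Unity 32/333 = 9.6% → Riverside
Severe: Riverside 40/52 = 76.9%, Unity 47/73 = 64.4% → Riverside
Riverside has the higher rate in all 3 groups.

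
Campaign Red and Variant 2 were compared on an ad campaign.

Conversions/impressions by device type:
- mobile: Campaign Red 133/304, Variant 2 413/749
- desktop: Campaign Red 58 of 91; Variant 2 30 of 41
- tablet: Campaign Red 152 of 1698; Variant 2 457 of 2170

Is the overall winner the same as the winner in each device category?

Yes

Mobile: Campaign Red 133/304 = 43.8%, Variant 2 413/749 = 55.1% → Variant 2
Desktop: Campaign Red 58/91 = 63.7%, Variant 2 30/41 = 73.2% → Variant 2
Tablet: Campaign Red 152/1698 = 9.0%, Variant 2 457/2170 = 21.1% → Variant 2
Overall: Campaign Red 343/2093 = 16.4%, Variant 2 900/2960 = 30.4% → Variant 2
Variant 2 wins overall and in every device group — no reversal.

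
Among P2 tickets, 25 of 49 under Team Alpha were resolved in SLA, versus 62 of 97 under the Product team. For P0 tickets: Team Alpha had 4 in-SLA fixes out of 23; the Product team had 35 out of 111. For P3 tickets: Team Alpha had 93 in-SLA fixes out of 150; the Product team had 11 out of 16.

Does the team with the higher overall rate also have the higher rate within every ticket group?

P2: Team Alpha 25/49 = 51.0%, the Product team 62/97 = 63.9% → the Product team
P0: Team Alpha 4/23 = 17.4%, the Product team 35/111 = 31.5% → the Product team
P3: Team Alpha 93/150 = 62.0%, the Product team 11/16 = 68.8% → the Product team
Overall: Team Alpha 122/222 = 55.0%, the Product team 108/224 = 48.2% → Team Alpha
The Product team wins each ticket group but Team Alpha wins overall — the comparison reverses. The Product team's tickets skew toward P0, which has a lower base rate.

No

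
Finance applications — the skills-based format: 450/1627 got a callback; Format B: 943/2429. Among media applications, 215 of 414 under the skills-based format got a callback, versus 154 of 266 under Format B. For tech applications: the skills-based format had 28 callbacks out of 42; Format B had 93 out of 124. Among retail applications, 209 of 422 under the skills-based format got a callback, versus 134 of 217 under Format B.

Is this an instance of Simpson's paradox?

No

Finance: the skills-based format 450/1627 = 27.7%, Format B 943/2429 = 38.8% → Format B
Media: the skills-based format 215/414 = 51.9%, Format B 154/266 = 57.9% → Format B
Tech: the skills-based format 28/42 = 66.7%, Format B 93/124 = 75.0% → Format B
Retail: the skills-based format 209/422 = 49.5%, Format B 134/217 = 61.8% → Format B
Overall: the skills-based format 902/2505 = 36.0%, Format B 1324/3036 = 43.6% → Format B
Format B wins overall and in every industry group — no reversal.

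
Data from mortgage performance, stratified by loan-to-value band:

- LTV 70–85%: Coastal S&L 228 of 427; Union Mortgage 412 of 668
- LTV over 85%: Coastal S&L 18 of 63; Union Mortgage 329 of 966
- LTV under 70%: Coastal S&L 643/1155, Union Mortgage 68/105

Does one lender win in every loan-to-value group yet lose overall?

LTV 70–85%: Coastal S&L 228/427 = 53.4%, Union Mortgage 412/668 = 61.7% → Union Mortgage
LTV over 85%: Coastal S&L 18/63 = 28.6%, Union Mortgage 329/966 = 34.1% → Union Mortgage
LTV under 70%: Coastal S&L 643/1155 = 55.7%, Union Mortgage 68/105 = 64.8% → Union Mortgage
Overall: Coastal S&L 889/1645 = 54.0%, Union Mortgage 809/1739 = 46.5% → Coastal S&L
Union Mortgage wins each loan-to-value group but Coastal S&L wins overall — the comparison reverses. Union Mortgage's loans skew toward LTV over 85%, which has a lower base rate.

Yes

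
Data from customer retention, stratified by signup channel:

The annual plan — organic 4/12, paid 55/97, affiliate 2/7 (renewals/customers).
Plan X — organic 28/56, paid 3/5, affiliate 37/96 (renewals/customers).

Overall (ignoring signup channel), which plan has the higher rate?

the annual plan

Organic: the annual plan 4/12 = 33.3%, Plan X 28/56 = 50.0% → Plan X
Paid: the annual plan 55/97 = 56.7%, Plan X 3/5 = 60.0% → Plan X
Affiliate: the annual plan 2/7 = 28.6%, Plan X 37/96 = 38.5% → Plan X
Overall: the annual plan 61/116 = 52.6%, Plan X 68/157 = 43.3% → the annual plan
(Plan X wins every signup group but the annual plan wins overall — Plan X's customers skew toward the low-rate affiliate group.)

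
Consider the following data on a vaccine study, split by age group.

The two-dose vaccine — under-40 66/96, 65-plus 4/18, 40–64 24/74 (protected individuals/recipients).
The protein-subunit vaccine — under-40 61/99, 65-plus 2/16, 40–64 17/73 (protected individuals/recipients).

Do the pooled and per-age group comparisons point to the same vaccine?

Yes

Under-40: the two-dose vaccine 66/96 = 68.8%, the protein-subunit vaccine 61/99 = 61.6% → the two-dose vaccine
65-plus: the two-dose vaccine 4/18 = 22.2%, the protein-subunit vaccine 2/16 = 12.5% → the two-dose vaccine
40–64: the two-dose vaccine 24/74 = 32.4%, the protein-subunit vaccine 17/73 = 23.3% → the two-dose vaccine
Overall: the two-dose vaccine 94/188 = 50.0%, the protein-subunit vaccine 80/188 = 42.6% → the two-dose vaccine
The two-dose vaccine wins overall and in every age group — no reversal.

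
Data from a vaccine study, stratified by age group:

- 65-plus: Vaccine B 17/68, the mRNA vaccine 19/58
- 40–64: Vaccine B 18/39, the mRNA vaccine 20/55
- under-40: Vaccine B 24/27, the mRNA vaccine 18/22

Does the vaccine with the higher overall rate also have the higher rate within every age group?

65-plus: Vaccine B 17/68 = 25.0%, the mRNA vaccine 19/58 = 32.8% → the mRNA vaccine
40–64: Vaccine B 18/39 = 46.2%, the mRNA vaccine 20/55 = 36.4% → Vaccine B
Under-40: Vaccine B 24/27 = 88.9%, the mRNA vaccine 18/22 = 81.8% → Vaccine B
Overall: Vaccine B 59/134 = 44.0%, the mRNA vaccine 57/135 = 42.2% → Vaccine B
Neither sweeps: Vaccine B wins 2 of 3 groups, the mRNA vaccine wins 1. Vaccine B wins overall but not every group — no Simpson reversal.

No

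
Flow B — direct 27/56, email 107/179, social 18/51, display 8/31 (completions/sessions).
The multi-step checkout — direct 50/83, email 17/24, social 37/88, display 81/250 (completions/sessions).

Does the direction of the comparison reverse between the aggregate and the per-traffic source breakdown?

Direct: Flow B 27/56 = 48.2%, the multi-step checkout 50/83 = 60.2% → the multi-step checkout
Email: Flow B 107/179 = 59.8%, the multi-step checkout 17/24 = 70.8% → the multi-step checkout
Social: Flow B 18/51 = 35.3%, the multi-step checkout 37/88 = 42.0% → the multi-step checkout
Display: Flow B 8/31 = 25.8%, the multi-step checkout 81/250 = 32.4% → the multi-step checkout
Overall: Flow B 160/317 = 50.5%, the multi-step checkout 185/445 = 41.6% → Flow B
The multi-step checkout wins each traffic group but Flow B wins overall — the comparison reverses. The multi-step checkout's sessions skew toward display, which has a lower base rate.

Yes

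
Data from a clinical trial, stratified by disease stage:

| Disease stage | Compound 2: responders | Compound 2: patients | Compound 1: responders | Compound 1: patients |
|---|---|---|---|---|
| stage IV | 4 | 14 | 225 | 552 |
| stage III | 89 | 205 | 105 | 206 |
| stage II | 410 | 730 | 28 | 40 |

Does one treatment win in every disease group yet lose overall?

Stage IV: Compound 2 4/14 = 28.6%, Compound 1 225/552 = 40.8% → Compound 1
Stage III: Compound 2 89/205 = 43.4%, Compound 1 105/206 = 51.0% → Compound 1
Stage II: Compound 2 410/730 = 56.2%, Compound 1 28/40 = 70.0% → Compound 1
Overall: Compound 2 503/949 = 53.0%, Compound 1 358/798 = 44.9% → Compound 2
Compound 1 wins each disease group but Compound 2 wins overall — the comparison reverses. Compound 1's patients skew toward stage IV, which has a lower base rate.

Yes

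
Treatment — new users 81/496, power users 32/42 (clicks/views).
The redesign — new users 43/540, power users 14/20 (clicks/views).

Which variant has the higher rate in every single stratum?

Treatment

New users: Treatment 81/496 = 16.3%, the redesign 43/540 = 8.0% → Treatment
Power users: Treatment 32/42 = 76.2%, the redesign 14/20 = 70.0% → Treatment
Treatment has the higher rate in both groups.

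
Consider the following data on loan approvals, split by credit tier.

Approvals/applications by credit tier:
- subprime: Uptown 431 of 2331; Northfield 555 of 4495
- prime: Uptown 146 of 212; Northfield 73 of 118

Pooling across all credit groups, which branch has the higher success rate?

Subprime: Uptown 431/2331 = 18.5%, Northfield 555/4495 = 12.3% → Uptown
Prime: Uptown 146/212 = 68.9%, Northfield 73/118 = 61.9% → Uptown
Overall: Uptown 577/2543 = 22.7%, Northfield 628/4613 = 13.6% → Uptown

Uptown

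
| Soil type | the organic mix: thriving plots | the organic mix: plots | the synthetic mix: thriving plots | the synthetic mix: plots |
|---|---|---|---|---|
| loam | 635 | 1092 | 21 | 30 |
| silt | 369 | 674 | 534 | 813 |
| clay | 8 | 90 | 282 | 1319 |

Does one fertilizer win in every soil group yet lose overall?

Yes

Loam: the organic mix 635/1092 = 58.2%, the synthetic mix 21/30 = 70.0% → the synthetic mix
Silt: the organic mix 369/674 = 54.7%, the synthetic mix 534/813 = 65.7% → the synthetic mix
Clay: the organic mix 8/90 = 8.9%, the synthetic mix 282/1319 = 21.4% → the synthetic mix
Overall: the organic mix 1012/1856 = 54.5%, the synthetic mix 837/2162 = 38.7% → the organic mix
The synthetic mix wins each soil group but the organic mix wins overall — the comparison reverses. The synthetic mix's plots skew toward clay, which has a lower base rate.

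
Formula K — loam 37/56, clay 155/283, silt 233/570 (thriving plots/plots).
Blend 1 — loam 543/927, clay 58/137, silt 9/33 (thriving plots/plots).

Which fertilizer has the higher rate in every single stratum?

Loam: Formula K 37/56 = 66.1%, Blend 1 543/927 = 58.6% → Formula K
Clay: Formula K 155/283 = 54.8%, Blend 1 58/137 = 42.3% → Formula K
Silt: Formula K 233/570 = 40.9%, Blend 1 9/33 = 27.3% → Formula K
Formula K has the higher rate in all 3 groups.

Formula K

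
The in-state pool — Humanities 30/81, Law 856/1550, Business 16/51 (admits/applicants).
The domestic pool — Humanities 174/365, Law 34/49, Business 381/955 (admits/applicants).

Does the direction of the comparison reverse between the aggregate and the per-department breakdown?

Humanities: the in-state pool 30/81 = 37.0%, the domestic pool 174/365 = 47.7% → the domestic pool
Law: the in-state pool 856/1550 = 55.2%, the domestic pool 34/49 = 69.4% → the domestic pool
Business: the in-state pool 16/51 = 31.4%, the domestic pool 381/955 = 39.9% → the domestic pool
Overall: the in-state pool 902/1682 = 53.6%, the domestic pool 589/1369 = 43.0% → the in-state pool
The domestic pool wins each department group but the in-state pool wins overall — the comparison reverses. The domestic pool's applicants skew toward Business, which has a lower base rate.

Yes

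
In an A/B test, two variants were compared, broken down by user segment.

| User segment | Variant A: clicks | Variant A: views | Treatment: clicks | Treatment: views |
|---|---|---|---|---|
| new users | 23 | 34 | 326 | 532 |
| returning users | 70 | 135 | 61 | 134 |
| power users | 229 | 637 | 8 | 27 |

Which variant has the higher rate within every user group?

Variant A

New users: Variant A 23/34 = 67.6%, Treatment 326/532 = 61.3% → Variant A
Returning users: Variant A 70/135 = 51.9%, Treatment 61/134 = 45.5% → Variant A
Power users: Variant A 229/637 = 35.9%, Treatment 8/27 = 29.6% → Variant A
Variant A has the higher rate in all 3 groups.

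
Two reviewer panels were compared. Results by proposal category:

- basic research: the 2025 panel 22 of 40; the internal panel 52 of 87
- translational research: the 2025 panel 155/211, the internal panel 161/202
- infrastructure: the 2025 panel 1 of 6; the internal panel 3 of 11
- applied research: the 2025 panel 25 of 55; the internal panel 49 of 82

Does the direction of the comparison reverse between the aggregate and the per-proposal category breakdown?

Basic research: the 2025 panel 22/40 = 55.0%, the internal panel 52/87 = 59.8% → the internal panel
Translational research: the 2025 panel 155/211 = 73.5%, the internal panel 161/202 = 79.7% → the internal panel
Infrastructure: the 2025 panel 1/6 = 16.7%, the internal panel 3/11 = 27.3% → the internal panel
Applied research: the 2025 panel 25/55 = 45.5%, the internal panel 49/82 = 59.8% → the internal panel
Overall: the 2025 panel 203/312 = 65.1%, the internal panel 265/382 = 69.4% → the internal panel
The internal panel wins overall and in every proposal group — no reversal.

No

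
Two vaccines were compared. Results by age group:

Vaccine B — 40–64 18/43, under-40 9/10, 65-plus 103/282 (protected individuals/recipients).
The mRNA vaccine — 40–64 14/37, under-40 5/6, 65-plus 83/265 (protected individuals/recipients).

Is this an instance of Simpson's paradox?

No

40–64: Vaccine B 18/43 = 41.9%, the mRNA vaccine 14/37 = 37.8% → Vaccine B
Under-40: Vaccine B 9/10 = 90.0%, the mRNA vaccine 5/6 = 83.3% → Vaccine B
65-plus: Vaccine B 103/282 = 36.5%, the mRNA vaccine 83/265 = 31.3% → Vaccine B
Overall: Vaccine B 130/335 = 38.8%, the mRNA vaccine 102/308 = 33.1% → Vaccine B
Vaccine B wins overall and in every age group — no reversal.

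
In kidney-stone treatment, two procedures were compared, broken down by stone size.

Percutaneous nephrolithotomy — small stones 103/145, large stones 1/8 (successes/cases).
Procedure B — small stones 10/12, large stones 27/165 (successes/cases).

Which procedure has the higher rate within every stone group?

Procedure B

Small stones: percutaneous nephrolithotomy 103/145 = 71.0%, Procedure B 10/12 = 83.3% → Procedure B
Large stones: percutaneous nephrolithotomy 1/8 = 12.5%, Procedure B 27/165 = 16.4% → Procedure B
Procedure B has the higher rate in both groups.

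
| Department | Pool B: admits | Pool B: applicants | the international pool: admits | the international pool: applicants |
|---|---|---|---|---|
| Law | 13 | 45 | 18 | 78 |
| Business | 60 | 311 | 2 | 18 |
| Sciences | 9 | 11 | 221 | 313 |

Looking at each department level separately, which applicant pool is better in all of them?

Pool B

Law: Pool B 13/45 = 28.9%, the international pool 18/78 = 23.1% → Pool B
Business: Pool B 60/311 = 19.3%, the international pool 2/18 = 11.1% → Pool B
Sciences: Pool B 9/11 = 81.8%, the international pool 221/313 = 70.6% → Pool B
Pool B has the higher rate in all 3 groups.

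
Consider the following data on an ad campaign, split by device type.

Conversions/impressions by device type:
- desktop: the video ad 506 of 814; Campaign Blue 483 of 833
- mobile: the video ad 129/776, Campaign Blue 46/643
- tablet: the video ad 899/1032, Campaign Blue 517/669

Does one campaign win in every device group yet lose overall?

No

Desktop: the video ad 506/814 = 62.2%, Campaign Blue 483/833 = 58.0% → the video ad
Mobile: the video ad 129/776 = 16.6%, Campaign Blue 46/643 = 7.2% → the video ad
Tablet: the video ad 899/1032 = 87.1%, Campaign Blue 517/669 = 77.3% → the video ad
Overall: the video ad 1534/2622 = 58.5%, Campaign Blue 1046/2145 = 48.8% → the video ad
The video ad wins overall and in every device group — no reversal.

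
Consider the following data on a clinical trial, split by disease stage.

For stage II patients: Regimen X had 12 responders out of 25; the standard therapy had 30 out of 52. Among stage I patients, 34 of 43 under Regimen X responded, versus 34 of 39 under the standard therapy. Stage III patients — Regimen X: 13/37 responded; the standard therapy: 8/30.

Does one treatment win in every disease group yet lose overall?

No

Stage II: Regimen X 12/25 = 48.0%, the standard therapy 30/52 = 57.7% → the standard therapy
Stage I: Regimen X 34/43 = 79.1%, the standard therapy 34/39 = 87.2% → the standard therapy
Stage III: Regimen X 13/37 = 35.1%, the standard therapy 8/30 = 26.7% → Regimen X
Overall: Regimen X 59/105 = 56.2%, the standard therapy 72/121 = 59.5% → the standard therapy
Neither sweeps: Regimen X wins 1 of 3 groups, the standard therapy wins 2. The standard therapy wins overall but not every group — no Simpson reversal.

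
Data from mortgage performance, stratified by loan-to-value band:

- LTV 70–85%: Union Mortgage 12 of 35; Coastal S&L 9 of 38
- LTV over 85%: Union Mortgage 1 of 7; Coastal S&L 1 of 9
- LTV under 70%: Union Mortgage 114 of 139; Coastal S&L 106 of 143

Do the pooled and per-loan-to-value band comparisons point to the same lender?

LTV 70–85%: Union Mortgage 12/35 = 34.3%, Coastal S&L 9/38 = 23.7% → Union Mortgage
LTV over 85%: Union Mortgage 1/7 = 14.3%, Coastal S&L 1/9 = 11.1% → Union Mortgage
LTV under 70%: Union Mortgage 114/139 = 82.0%, Coastal S&L 106/143 = 74.1% → Union Mortgage
Overall: Union Mortgage 127/181 = 70.2%, Coastal S&L 116/190 = 61.1% → Union Mortgage
Union Mortgage wins overall and in every loan-to-value group — no reversal.

Yes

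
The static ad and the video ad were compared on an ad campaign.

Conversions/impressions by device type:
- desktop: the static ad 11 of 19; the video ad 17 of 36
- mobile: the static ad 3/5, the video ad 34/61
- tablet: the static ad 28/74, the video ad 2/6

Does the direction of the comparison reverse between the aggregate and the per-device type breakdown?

Desktop: the static ad 11/19 = 57.9%, the video ad 17/36 = 47.2% → the static ad
Mobile: the static ad 3/5 = 60.0%, the video ad 34/61 = 55.7% → the static ad
Tablet: the static ad 28/74 = 37.8%, the video ad 2/6 = 33.3% → the static ad
Overall: the static ad 42/98 = 42.9%, the video ad 53/103 = 51.5% → the video ad
The static ad wins each device group but the video ad wins overall — the comparison reverses. The static ad's impressions skew toward tablet, which has a lower base rate.

Yes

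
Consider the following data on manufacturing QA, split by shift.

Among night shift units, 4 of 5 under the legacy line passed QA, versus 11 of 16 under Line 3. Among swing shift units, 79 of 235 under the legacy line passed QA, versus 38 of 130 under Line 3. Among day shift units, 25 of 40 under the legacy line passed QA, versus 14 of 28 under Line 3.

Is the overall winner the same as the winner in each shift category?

Night shift: the legacy line 4/5 = 80.0%, Line 3 11/16 = 68.8% → the legacy line
Swing shift: the legacy line 79/235 = 33.6%, Line 3 38/130 = 29.2% → the legacy line
Day shift: the legacy line 25/40 = 62.5%, Line 3 14/28 = 50.0% → the legacy line
Overall: the legacy line 108/280 = 38.6%, Line 3 63/174 = 36.2% → the legacy line
The legacy line wins overall and in every shift group — no reversal.

Yes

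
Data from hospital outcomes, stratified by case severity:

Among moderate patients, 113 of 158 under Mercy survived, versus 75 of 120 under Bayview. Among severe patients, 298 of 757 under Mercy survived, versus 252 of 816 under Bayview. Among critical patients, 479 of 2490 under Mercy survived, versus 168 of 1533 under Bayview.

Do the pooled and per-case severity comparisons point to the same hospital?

Yes

Moderate: Mercy 113/158 = 71.5%, Bayview 75/120 = 62.5% → Mercy
Severe: Mercy 298/757 = 39.4%, Bayview 252/816 = 30.9% → Mercy
Critical: Mercy 479/2490 = 19.2%, Bayview 168/1533 = 11.0% → Mercy
Overall: Mercy 890/3405 = 26.1%, Bayview 495/2469 = 20.0% → Mercy
Mercy wins overall and in every case group — no reversal.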